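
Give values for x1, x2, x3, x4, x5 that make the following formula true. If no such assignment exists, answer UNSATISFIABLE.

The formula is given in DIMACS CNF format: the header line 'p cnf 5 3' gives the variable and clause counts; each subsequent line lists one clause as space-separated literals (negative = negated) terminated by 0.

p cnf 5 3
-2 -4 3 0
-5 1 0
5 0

x1 ↦ True, x2 ↦ True, x3 ↦ False, x4 ↦ False, x5 ↦ True

The clause (x5) is unit, so x5 = True.
The clause (x1) is unit, so x1 = True.
Case x2 = True:
Case x4 = False:
No clause remains; x3 is free.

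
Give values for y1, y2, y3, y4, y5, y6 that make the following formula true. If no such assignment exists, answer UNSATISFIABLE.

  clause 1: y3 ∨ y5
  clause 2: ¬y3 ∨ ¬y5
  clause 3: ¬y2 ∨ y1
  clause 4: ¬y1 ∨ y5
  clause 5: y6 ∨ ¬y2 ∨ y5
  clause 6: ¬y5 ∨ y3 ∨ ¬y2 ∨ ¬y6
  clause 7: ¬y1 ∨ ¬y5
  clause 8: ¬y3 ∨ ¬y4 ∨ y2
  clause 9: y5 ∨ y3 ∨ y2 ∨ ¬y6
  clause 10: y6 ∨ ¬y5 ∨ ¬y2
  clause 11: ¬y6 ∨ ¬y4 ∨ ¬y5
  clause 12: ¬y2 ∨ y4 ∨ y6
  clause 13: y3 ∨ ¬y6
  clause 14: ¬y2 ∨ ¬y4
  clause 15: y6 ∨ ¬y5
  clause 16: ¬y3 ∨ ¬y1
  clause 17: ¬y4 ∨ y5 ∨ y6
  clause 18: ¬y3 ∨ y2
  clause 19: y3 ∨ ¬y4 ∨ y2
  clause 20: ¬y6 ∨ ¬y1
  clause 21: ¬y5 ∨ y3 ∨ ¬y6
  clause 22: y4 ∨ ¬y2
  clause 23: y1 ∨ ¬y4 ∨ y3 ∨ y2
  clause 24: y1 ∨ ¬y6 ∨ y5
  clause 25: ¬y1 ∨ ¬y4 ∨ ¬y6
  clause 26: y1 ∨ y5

Branch on y3: set y3 = True.
(¬y5) alone gives y5 = False.
(¬y1) alone gives y1 = False.
Now (y1) is unsatisfied and unit — conflict.
Undo y3 and try y3 = False.
(y5) alone gives y5 = True.
(¬y1) alone gives y1 = False.
(¬y2) alone gives y2 = False.
(¬y6) alone gives y6 = False.
Now (y6) is unsatisfied and unit — conflict.
Neither y3 = True nor y3 = False works.

UNSATISFIABLE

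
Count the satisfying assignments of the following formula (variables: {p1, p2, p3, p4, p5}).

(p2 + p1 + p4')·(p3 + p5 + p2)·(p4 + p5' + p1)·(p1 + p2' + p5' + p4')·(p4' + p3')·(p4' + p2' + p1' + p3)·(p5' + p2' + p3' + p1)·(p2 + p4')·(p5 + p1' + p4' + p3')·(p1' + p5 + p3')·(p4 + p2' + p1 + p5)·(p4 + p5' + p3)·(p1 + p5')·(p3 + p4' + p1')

There are 2^5 = 32 truth assignments over (p1, p2, p3, p4, p5).
Split on p3. With p3 = 1, the clauses containing p3 are satisfied and p3' drops from the rest; 3 of the 2^4 = 16 assignments to the other variables satisfy what remains.
With p3 = 0, by the same count on the reduced clause set, 2 assignments work.
Total: 3 + 2 = 5.

5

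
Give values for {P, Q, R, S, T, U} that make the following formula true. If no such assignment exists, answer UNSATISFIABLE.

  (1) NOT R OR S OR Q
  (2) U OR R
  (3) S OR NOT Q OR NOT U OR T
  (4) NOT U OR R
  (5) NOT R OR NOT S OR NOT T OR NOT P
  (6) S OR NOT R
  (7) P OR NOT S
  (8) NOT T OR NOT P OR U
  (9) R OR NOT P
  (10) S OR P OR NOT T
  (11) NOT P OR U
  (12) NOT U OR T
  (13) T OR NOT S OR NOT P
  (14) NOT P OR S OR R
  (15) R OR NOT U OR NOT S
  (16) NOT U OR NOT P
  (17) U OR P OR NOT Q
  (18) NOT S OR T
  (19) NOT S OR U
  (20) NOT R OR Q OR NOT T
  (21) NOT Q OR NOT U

UNSATISFIABLE

Try U = true.
The clause (R) is unit, so R = true.
The clause (S) is unit, so S = true.
The clause (P) is unit, so P = true.
Now (NOT P) is unsatisfied and unit — conflict.
So U must be the other value — set U = false.
The clause (R) is unit, so R = true.
The clause (S) is unit, so S = true.
Now (NOT S) is unsatisfied and unit — conflict.
Neither U = true nor U = false works.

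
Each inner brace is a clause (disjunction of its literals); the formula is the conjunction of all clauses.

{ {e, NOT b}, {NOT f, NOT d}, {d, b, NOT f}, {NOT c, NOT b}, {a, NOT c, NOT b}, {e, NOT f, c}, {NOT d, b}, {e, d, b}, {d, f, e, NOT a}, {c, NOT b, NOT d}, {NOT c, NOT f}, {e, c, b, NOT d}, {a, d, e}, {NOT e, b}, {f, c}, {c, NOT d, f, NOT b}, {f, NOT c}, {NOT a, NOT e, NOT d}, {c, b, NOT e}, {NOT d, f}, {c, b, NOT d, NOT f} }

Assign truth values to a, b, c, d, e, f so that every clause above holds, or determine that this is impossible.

a=false,  b=true,  c=false,  d=false,  e=true,  f=true

Suppose e = true.
(b) alone gives b = true.
(NOT c) alone gives c = false.
(NOT d) alone gives d = false.
(f) alone gives f = true.
No clause remains; a is free.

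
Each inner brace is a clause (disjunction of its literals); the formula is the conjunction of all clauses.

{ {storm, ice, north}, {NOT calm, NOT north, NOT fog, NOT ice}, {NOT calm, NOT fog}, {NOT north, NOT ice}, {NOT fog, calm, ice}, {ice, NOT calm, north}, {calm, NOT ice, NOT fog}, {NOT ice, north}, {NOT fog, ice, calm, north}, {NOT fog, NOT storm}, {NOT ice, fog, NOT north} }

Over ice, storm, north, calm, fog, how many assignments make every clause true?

There are 2^5 = 32 truth assignments over (ice, storm, north, calm, fog).
Split on storm. With storm = true, the clauses containing storm are satisfied and NOT storm drops from the rest; 3 of the 2^4 = 16 assignments to the other variables satisfy what remains.
With storm = false, by the same count on the reduced clause set, 2 assignments work.
(One model: ice=F, storm=F, north=T, calm=F, fog=F.)
Total: 3 + 2 = 5.

5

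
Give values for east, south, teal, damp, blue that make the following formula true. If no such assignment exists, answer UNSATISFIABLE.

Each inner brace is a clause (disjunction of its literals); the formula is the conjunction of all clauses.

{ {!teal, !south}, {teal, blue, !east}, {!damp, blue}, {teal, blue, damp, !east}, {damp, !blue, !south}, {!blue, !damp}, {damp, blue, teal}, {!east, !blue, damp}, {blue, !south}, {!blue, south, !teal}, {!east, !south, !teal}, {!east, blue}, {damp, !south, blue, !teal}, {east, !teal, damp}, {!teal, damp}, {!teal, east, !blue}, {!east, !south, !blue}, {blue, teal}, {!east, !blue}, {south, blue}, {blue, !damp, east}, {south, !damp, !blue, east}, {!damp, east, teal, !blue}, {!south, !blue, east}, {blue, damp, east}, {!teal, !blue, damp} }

east: false,  south: false,  teal: false,  damp: false,  blue: true

Suppose teal = false.
From the singleton clause (blue), blue = true.
From the singleton clause (!damp), damp = false.
From the singleton clause (!south), south = false.
From the singleton clause (!east), east = false.
This assignment satisfies each clause.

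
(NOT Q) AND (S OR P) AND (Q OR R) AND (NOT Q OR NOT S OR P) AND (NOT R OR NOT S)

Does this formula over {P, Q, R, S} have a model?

From the singleton clause (NOT Q), Q = false.
From the singleton clause (R), R = true.
From the singleton clause (NOT S), S = false.
From the singleton clause (P), P = true.
Every clause now holds.
A satisfying assignment: P=true, Q=false, R=true, S=false.

Yes, satisfiable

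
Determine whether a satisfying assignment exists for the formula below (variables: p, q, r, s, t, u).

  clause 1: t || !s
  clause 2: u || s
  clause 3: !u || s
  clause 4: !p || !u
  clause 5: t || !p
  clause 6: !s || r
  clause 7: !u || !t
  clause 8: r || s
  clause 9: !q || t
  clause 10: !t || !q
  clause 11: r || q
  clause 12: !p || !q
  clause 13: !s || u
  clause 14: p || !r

Try t = true.
Unit clause (!u) forces u = false.
Unit clause (s) forces s = true.
Now (!s) is unsatisfied and unit — conflict.
Undo t and try t = false.
Unit clause (!s) forces s = false.
Unit clause (u) forces u = true.
Now (!u) is unsatisfied and unit — conflict.
Both values of t lead to a conflict.
No assignment satisfies every clause.

No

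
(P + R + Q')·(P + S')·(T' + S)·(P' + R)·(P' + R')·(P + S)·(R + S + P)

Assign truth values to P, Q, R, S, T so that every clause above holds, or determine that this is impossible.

UNSATISFIABLE

Try P = 1.
(R) alone gives R = 1.
But (R') is also a unit clause — contradiction.
Undo P and try P = 0.
(S') alone gives S = 0.
But (S) is also a unit clause — contradiction.
Neither P = 1 nor P = 0 works.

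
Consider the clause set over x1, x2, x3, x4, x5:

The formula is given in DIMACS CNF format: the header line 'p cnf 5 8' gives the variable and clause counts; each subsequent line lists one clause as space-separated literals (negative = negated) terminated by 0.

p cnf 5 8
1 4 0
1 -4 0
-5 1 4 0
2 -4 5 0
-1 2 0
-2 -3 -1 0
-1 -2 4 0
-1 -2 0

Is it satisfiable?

No, unsatisfiable

Suppose x1 = True.
The clause (x2) is unit, so x2 = True.
But (¬x2) is also a unit clause — contradiction.
Undo x1 and try x1 = False.
The clause (x4) is unit, so x4 = True.
But (¬x4) is also a unit clause — contradiction.
Both values of x1 lead to a conflict.
No assignment satisfies every clause.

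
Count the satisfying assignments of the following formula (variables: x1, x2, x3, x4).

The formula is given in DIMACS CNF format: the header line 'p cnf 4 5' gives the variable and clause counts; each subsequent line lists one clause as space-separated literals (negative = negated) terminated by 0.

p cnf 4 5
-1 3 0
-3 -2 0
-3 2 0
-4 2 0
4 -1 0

There are 2^4 = 16 truth assignments over (x1, x2, x3, x4).
Check each against the 5 clauses (columns in the order x1, x2, x3, x4):
  F F F F  ✓ satisfies all
  F F F T  ✗ fails (¬x4 ∨ x2)
  F F T F  ✗ fails (¬x3 ∨ x2)
  F F T T  ✗ fails (¬x3 ∨ x2)
  F T F F  ✓ satisfies all
  F T F T  ✓ satisfies all
  F T T F  ✗ fails (¬x3 ∨ ¬x2)
  F T T T  ✗ fails (¬x3 ∨ ¬x2)
  T F F F  ✗ fails (¬x1 ∨ x3)
  T F F T  ✗ fails (¬x1 ∨ x3)
  T F T F  ✗ fails (¬x3 ∨ x2)
  T F T T  ✗ fails (¬x3 ∨ x2)
  T T F F  ✗ fails (¬x1 ∨ x3)
  T T F T  ✗ fails (¬x1 ∨ x3)
  T T T F  ✗ fails (¬x3 ∨ ¬x2)
  T T T T  ✗ fails (¬x3 ∨ ¬x2)
3 of the 16 rows are models.

3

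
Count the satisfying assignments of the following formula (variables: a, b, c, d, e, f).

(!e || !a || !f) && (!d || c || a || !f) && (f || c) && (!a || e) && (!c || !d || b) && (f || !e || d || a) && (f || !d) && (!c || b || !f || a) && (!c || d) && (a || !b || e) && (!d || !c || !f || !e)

3

There are 2^6 = 64 truth assignments over (a, b, c, d, e, f).
Split on f. With f = true, the clauses containing f are satisfied and !f drops from the rest; 3 of the 2^5 = 32 assignments to the other variables satisfy what remains.
With f = false, by the same count on the reduced clause set, 0 assignments work.
(One model: a=F, b=F, c=F, d=F, e=F, f=T.)
Total: 3 + 0 = 3.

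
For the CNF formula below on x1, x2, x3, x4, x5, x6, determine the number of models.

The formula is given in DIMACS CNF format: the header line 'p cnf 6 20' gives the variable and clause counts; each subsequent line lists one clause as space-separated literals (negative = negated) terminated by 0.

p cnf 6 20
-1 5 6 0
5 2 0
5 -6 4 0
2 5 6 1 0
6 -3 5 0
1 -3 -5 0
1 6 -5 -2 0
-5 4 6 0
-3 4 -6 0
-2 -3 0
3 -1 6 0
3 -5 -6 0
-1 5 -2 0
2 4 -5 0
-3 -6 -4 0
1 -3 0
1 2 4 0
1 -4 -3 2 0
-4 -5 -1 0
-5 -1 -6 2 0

4

There are 2^6 = 64 truth assignments over (x1, x2, x3, x4, x5, x6).
Split on x2. With x2 = True, the clauses containing x2 are satisfied and ¬x2 drops from the rest; 3 of the 2^5 = 32 assignments to the other variables satisfy what remains.
With x2 = False, by the same count on the reduced clause set, 1 assignment works.
Total: 3 + 1 = 4.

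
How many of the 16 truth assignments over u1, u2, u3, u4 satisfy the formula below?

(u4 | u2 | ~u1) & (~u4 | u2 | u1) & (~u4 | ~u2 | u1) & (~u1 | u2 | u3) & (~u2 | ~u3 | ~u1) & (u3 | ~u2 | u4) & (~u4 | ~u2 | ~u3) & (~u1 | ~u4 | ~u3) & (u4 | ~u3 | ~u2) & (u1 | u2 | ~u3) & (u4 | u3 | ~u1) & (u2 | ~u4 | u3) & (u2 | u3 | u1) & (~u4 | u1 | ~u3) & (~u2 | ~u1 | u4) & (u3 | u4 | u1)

1

There are 2^4 = 16 truth assignments over (u1, u2, u3, u4).
Check each against the 16 clauses (columns in the order u1, u2, u3, u4):
  F F F F  ✗ fails (u2 | u3 | u1)
  F F F T  ✗ fails (~u4 | u2 | u1)
  F F T F  ✗ fails (u1 | u2 | ~u3)
  F F T T  ✗ fails (~u4 | u2 | u1)
  F T F F  ✗ fails (u3 | ~u2 | u4)
  F T F T  ✗ fails (~u4 | ~u2 | u1)
  F T T F  ✗ fails (u4 | ~u3 | ~u2)
  F T T T  ✗ fails (~u4 | ~u2 | u1)
  T F F F  ✗ fails (u4 | u2 | ~u1)
  T F F T  ✗ fails (~u1 | u2 | u3)
  T F T F  ✗ fails (u4 | u2 | ~u1)
  T F T T  ✗ fails (~u1 | ~u4 | ~u3)
  T T F F  ✗ fails (u3 | ~u2 | u4)
  T T F T  ✓ satisfies all
  T T T F  ✗ fails (~u2 | ~u3 | ~u1)
  T T T T  ✗ fails (~u2 | ~u3 | ~u1)
1 of the 16 rows is a model.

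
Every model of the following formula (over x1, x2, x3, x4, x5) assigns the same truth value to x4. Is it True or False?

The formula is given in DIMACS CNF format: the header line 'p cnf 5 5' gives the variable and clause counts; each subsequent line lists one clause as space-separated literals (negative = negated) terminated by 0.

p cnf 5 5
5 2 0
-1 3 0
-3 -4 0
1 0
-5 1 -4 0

False

Suppose x4 = True.
From the singleton clause (¬x3), x3 = False.
From the singleton clause (¬x1), x1 = False.
But (x1) is also a unit clause — contradiction.
So every satisfying assignment has x4 = False.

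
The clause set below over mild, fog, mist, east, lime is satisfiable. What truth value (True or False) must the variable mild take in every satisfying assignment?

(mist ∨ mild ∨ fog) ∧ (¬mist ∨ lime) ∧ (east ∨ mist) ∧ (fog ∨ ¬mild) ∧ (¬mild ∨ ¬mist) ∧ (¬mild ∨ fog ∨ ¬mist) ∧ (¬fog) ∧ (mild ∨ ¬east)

False

Suppose mild = True.
Unit clause (fog) forces fog = True.
Now (¬fog) is unsatisfied and unit — conflict.
So every satisfying assignment has mild = False.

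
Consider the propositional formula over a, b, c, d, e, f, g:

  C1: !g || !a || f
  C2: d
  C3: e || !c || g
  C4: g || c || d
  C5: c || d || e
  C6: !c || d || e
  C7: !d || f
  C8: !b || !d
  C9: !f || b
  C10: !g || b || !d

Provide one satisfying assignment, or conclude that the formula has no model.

From the singleton clause (d), d = true.
From the singleton clause (f), f = true.
From the singleton clause (!b), b = false.
That conflicts with the unit clause (b).

UNSATISFIABLE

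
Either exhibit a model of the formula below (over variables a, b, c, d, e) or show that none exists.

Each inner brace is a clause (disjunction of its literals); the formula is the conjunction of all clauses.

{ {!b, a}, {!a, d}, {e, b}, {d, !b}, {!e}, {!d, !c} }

a: true, b: true, c: false, d: true, e: false

The clause (!e) is unit, so e = false.
The clause (b) is unit, so b = true.
The clause (a) is unit, so a = true.
The clause (d) is unit, so d = true.
The clause (!c) is unit, so c = false.
Every clause now holds.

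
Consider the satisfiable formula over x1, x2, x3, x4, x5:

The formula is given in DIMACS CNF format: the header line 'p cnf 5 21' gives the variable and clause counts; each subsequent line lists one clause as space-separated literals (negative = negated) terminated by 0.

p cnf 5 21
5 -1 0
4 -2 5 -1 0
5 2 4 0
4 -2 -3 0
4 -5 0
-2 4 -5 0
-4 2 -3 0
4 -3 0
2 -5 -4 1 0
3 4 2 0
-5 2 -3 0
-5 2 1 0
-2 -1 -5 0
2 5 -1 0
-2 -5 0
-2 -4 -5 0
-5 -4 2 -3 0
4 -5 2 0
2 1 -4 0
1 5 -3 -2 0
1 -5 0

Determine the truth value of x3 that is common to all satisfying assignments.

Suppose x3 = True.
From the singleton clause (x4), x4 = True.
From the singleton clause (x2), x2 = True.
From the singleton clause (¬x5), x5 = False.
From the singleton clause (¬x1), x1 = False.
That conflicts with the unit clause (x1).
So every satisfying assignment has x3 = False.

False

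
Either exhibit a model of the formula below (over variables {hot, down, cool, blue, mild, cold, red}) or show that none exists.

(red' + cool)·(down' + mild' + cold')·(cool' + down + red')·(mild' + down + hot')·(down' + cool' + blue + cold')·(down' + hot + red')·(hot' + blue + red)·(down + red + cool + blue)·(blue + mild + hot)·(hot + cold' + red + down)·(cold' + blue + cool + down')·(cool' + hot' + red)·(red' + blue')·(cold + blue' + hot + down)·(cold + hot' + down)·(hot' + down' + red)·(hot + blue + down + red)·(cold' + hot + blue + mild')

hot=1,  down=1,  cool=1,  blue=0,  mild=0,  cold=0,  red=1

Branch on red: set red = 1.
The clause (cool) is unit, so cool = 1.
The clause (down) is unit, so down = 1.
The clause (hot) is unit, so hot = 1.
The clause (blue') is unit, so blue = 0.
The clause (cold') is unit, so cold = 0.
Every clause is now satisfied; mild is unconstrained.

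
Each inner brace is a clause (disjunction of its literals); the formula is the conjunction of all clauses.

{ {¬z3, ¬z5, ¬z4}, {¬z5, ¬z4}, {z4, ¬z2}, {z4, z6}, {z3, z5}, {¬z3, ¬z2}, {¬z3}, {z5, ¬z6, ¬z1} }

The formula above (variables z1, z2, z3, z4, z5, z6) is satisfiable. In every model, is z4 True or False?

Suppose z4 = True.
From the singleton clause (¬z5), z5 = False.
From the singleton clause (z3), z3 = True.
Now (¬z3) is unsatisfied and unit — conflict.
So every satisfying assignment has z4 = False.

False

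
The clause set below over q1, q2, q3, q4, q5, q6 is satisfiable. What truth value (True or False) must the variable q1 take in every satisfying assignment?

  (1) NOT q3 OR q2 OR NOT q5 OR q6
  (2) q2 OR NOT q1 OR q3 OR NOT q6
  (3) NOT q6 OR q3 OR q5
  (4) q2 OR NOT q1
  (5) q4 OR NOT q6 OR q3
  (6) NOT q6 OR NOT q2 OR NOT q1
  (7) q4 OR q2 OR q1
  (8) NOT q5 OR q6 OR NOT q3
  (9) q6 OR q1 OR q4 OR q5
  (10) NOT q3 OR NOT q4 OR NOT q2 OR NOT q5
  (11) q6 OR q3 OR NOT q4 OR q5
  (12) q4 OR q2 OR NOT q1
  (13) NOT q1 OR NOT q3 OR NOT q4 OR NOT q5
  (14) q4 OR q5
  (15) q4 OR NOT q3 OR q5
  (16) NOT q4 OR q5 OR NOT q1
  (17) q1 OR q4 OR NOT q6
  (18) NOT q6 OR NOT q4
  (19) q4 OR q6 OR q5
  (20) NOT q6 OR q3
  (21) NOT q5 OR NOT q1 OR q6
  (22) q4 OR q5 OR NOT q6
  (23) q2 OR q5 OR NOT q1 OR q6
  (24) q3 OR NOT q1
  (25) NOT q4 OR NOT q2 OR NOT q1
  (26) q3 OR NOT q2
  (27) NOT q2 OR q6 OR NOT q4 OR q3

False

Suppose q1 = true.
From the singleton clause (q2), q2 = true.
From the singleton clause (NOT q6), q6 = false.
From the singleton clause (NOT q5), q5 = false.
From the singleton clause (q4), q4 = true.
Now (NOT q4) is unsatisfied and unit — conflict.
So every satisfying assignment has q1 = False.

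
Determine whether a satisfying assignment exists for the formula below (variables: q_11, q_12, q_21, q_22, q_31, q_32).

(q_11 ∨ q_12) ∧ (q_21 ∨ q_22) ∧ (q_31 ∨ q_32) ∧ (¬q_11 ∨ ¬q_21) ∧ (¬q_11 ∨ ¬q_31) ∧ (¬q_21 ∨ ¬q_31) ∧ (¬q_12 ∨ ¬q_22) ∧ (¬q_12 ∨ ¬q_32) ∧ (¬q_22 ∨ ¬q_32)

Suppose q_11 = True.
The clause (¬q_21) is unit, so q_21 = False.
The clause (q_22) is unit, so q_22 = True.
The clause (¬q_31) is unit, so q_31 = False.
The clause (q_32) is unit, so q_32 = True.
But (¬q_32) is also a unit clause — contradiction.
Undo q_11 and try q_11 = False.
The clause (q_12) is unit, so q_12 = True.
The clause (¬q_22) is unit, so q_22 = False.
The clause (q_21) is unit, so q_21 = True.
The clause (¬q_31) is unit, so q_31 = False.
The clause (q_32) is unit, so q_32 = True.
But (¬q_32) is also a unit clause — contradiction.
Both values of q_11 lead to a conflict.
No assignment satisfies every clause.

No, unsatisfiable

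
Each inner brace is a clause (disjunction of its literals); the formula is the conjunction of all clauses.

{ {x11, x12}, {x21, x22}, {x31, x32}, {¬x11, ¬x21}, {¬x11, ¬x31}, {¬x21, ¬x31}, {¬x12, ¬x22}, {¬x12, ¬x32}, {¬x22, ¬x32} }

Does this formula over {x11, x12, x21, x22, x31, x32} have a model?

Case x11 = True:
Unit clause (¬x21) forces x21 = False.
Unit clause (x22) forces x22 = True.
Unit clause (¬x31) forces x31 = False.
Unit clause (x32) forces x32 = True.
That conflicts with the unit clause (¬x32).
That branch fails; take x11 = False instead.
Unit clause (x12) forces x12 = True.
Unit clause (¬x22) forces x22 = False.
Unit clause (x21) forces x21 = True.
Unit clause (¬x31) forces x31 = False.
Unit clause (x32) forces x32 = True.
That conflicts with the unit clause (¬x32).
Neither x11 = True nor x11 = False works.
No assignment satisfies every clause.

No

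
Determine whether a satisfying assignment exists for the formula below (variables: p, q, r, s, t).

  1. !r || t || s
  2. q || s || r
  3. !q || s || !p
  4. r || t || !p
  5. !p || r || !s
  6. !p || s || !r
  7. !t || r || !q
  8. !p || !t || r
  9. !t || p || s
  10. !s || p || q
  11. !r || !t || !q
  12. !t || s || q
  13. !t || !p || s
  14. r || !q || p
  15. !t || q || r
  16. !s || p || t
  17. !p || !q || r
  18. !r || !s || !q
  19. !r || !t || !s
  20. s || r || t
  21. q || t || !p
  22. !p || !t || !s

Unsatisfiable

Case r = false:
Case q = true:
The clause (!t) is unit, so t = false.
The clause (!p) is unit, so p = false.
That conflicts with the unit clause (p).
So q must be the other value — set q = false.
The clause (s) is unit, so s = true.
The clause (!p) is unit, so p = false.
That conflicts with the unit clause (p).
Neither q = true nor q = false works.
So r must be the other value — set r = true.
Case t = true:
The clause (!q) is unit, so q = false.
The clause (s) is unit, so s = true.
That conflicts with the unit clause (!s).
So t must be the other value — set t = false.
The clause (s) is unit, so s = true.
The clause (p) is unit, so p = true.
The clause (!q) is unit, so q = false.
That conflicts with the unit clause (q).
Neither t = true nor t = false works.
Neither r = true nor r = false works.
No assignment satisfies every clause.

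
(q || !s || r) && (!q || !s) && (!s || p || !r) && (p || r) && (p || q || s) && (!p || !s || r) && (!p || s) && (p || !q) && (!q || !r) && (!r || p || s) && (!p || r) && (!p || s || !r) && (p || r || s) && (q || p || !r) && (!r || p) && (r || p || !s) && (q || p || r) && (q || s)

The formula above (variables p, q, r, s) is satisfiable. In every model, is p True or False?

Suppose p = false.
The clause (r) is unit, so r = true.
Now (!r) is unsatisfied and unit — conflict.
So every satisfying assignment has p = True.

True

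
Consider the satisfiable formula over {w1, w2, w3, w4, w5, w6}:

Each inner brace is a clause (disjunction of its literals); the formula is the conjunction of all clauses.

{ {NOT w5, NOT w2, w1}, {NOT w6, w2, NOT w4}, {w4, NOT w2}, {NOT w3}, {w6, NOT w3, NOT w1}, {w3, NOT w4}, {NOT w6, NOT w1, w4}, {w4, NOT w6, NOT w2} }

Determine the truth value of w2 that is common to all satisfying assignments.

False

Suppose w2 = true.
From the singleton clause (w4), w4 = true.
From the singleton clause (NOT w3), w3 = false.
That conflicts with the unit clause (w3).
So every satisfying assignment has w2 = False.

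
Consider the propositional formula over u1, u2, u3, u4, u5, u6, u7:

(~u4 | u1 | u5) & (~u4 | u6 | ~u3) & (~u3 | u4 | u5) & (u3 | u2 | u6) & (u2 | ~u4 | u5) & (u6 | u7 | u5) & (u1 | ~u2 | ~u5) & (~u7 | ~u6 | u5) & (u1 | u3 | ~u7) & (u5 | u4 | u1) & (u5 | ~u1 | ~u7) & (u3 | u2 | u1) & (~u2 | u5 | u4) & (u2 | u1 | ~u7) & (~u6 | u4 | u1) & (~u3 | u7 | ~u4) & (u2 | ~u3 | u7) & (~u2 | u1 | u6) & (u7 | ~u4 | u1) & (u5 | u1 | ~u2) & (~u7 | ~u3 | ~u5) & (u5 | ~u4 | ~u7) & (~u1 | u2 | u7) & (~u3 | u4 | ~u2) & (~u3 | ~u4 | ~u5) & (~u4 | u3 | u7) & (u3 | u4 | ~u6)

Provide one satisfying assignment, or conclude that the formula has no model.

Suppose u4 = 1.
Suppose u1 = 1.
Suppose u6 = 1.
Suppose u2 = 1.
Suppose u7 = 1.
Unit clause (u5) forces u5 = 1.
Unit clause (~u3) forces u3 = 0.
This assignment satisfies each clause.

u1: 1, u2: 1, u3: 0, u4: 1, u5: 1, u6: 1, u7: 1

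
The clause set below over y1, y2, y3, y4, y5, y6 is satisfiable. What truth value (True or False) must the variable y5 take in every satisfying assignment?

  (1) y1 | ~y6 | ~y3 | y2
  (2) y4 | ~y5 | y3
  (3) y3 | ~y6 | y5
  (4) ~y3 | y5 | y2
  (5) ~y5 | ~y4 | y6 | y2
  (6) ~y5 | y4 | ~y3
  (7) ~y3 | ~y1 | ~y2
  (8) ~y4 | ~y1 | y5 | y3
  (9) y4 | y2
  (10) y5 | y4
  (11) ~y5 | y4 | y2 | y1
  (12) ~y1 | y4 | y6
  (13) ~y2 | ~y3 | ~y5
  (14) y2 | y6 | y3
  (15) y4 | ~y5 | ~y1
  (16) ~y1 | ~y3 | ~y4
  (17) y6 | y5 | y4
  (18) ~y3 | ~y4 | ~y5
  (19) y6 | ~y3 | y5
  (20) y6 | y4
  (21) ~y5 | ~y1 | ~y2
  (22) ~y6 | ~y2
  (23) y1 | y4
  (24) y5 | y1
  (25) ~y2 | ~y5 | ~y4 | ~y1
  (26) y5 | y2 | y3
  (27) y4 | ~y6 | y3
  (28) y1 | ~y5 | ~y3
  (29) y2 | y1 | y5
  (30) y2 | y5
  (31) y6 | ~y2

True

Suppose y5 = 0.
(y4) alone gives y4 = 1.
(y1) alone gives y1 = 1.
(y3) alone gives y3 = 1.
But (~y3) is also a unit clause — contradiction.
So every satisfying assignment has y5 = True.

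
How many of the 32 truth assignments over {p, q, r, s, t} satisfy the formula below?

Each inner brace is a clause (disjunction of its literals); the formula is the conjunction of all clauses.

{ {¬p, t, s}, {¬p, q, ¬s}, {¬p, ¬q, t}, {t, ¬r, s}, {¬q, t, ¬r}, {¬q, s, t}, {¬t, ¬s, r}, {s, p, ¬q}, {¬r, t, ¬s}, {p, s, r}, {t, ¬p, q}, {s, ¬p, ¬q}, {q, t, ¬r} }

8

There are 2^5 = 32 truth assignments over (p, q, r, s, t).
Split on s. With s = True, the clauses containing s are satisfied and ¬s drops from the rest; 5 of the 2^4 = 16 assignments to the other variables satisfy what remains.
With s = False, by the same count on the reduced clause set, 3 assignments work.
(One model: p=F, q=F, r=F, s=T, t=F.)
Total: 5 + 3 = 8.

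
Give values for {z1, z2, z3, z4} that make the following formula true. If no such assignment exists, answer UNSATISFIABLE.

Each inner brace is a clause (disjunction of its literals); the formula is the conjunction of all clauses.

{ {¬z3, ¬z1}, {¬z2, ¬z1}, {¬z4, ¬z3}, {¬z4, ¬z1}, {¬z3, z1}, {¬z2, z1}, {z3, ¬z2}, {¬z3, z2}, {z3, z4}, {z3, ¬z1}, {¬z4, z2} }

UNSATISFIABLE

Suppose z3 = False.
From the singleton clause (¬z2), z2 = False.
From the singleton clause (z4), z4 = True.
Now (¬z4) is unsatisfied and unit — conflict.
Backtrack on z3: now try z3 = True.
From the singleton clause (¬z1), z1 = False.
Now (z1) is unsatisfied and unit — conflict.
Both values of z3 lead to a conflict.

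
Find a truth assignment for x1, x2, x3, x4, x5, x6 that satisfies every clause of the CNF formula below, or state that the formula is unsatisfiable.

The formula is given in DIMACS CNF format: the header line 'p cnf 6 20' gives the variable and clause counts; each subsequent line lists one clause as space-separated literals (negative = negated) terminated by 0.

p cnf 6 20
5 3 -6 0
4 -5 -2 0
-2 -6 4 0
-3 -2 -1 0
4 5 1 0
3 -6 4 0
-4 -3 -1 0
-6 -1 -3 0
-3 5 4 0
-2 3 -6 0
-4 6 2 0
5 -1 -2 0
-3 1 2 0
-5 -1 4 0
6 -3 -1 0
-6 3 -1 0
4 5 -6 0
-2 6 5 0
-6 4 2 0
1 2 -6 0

x1: True,  x2: True,  x3: False,  x4: True,  x5: True,  x6: False

Branch on x5: set x5 = True.
Branch on x4: set x4 = True.
Branch on x3: set x3 = False.
Branch on x2: set x2 = True.
From the singleton clause (¬x6), x6 = False.
No clause remains; x1 is free.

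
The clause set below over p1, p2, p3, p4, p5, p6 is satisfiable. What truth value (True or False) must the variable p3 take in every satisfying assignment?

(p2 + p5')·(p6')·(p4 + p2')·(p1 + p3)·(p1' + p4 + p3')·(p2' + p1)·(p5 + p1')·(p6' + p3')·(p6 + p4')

Suppose p3 = 0.
Unit clause (p6') forces p6 = 0.
Unit clause (p1) forces p1 = 1.
Unit clause (p5) forces p5 = 1.
Unit clause (p2) forces p2 = 1.
Unit clause (p4) forces p4 = 1.
But (p4') is also a unit clause — contradiction.
So every satisfying assignment has p3 = True.

True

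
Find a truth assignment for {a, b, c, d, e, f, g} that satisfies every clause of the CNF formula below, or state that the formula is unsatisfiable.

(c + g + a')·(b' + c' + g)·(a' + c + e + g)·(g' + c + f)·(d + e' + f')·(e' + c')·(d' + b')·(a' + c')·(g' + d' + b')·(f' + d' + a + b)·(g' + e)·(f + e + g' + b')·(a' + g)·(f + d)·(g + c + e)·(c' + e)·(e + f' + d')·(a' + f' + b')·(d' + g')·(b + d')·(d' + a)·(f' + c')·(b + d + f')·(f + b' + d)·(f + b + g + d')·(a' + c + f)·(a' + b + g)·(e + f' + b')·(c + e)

UNSATISFIABLE

Suppose e = 0.
Unit clause (g') forces g = 0.
Unit clause (a') forces a = 0.
Unit clause (c) forces c = 1.
But (c') is also a unit clause — contradiction.
So e must be the other value — set e = 1.
Unit clause (c') forces c = 0.
Suppose g = 1.
Unit clause (f) forces f = 1.
Unit clause (d) forces d = 1.
But (d') is also a unit clause — contradiction.
So g must be the other value — set g = 0.
Unit clause (a') forces a = 0.
Unit clause (d') forces d = 0.
Unit clause (f') forces f = 0.
But (f) is also a unit clause — contradiction.
Either choice for g ends in contradiction.
Either choice for e ends in contradiction.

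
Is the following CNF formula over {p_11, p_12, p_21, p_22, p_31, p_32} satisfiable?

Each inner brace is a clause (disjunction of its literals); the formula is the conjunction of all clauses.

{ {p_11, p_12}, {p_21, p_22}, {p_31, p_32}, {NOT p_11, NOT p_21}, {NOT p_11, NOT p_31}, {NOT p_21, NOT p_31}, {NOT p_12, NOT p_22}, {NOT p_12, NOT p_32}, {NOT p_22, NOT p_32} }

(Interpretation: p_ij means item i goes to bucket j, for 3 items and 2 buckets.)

Unsatisfiable

Try p_11 = true.
(NOT p_21) alone gives p_21 = false.
(p_22) alone gives p_22 = true.
(NOT p_31) alone gives p_31 = false.
(p_32) alone gives p_32 = true.
But (NOT p_32) is also a unit clause — contradiction.
Undo p_11 and try p_11 = false.
(p_12) alone gives p_12 = true.
(NOT p_22) alone gives p_22 = false.
(p_21) alone gives p_21 = true.
(NOT p_31) alone gives p_31 = false.
(p_32) alone gives p_32 = true.
But (NOT p_32) is also a unit clause — contradiction.
Either choice for p_11 ends in contradiction.
No assignment satisfies every clause.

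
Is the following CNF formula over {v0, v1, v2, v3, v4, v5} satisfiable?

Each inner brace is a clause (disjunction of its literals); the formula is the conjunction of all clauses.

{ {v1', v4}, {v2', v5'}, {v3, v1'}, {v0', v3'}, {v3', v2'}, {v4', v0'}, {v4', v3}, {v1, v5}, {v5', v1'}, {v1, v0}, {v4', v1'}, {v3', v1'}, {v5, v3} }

Yes, satisfiable

Branch on v1: set v1 = 0.
The clause (v5) is unit, so v5 = 1.
The clause (v2') is unit, so v2 = 0.
The clause (v0) is unit, so v0 = 1.
The clause (v3') is unit, so v3 = 0.
The clause (v4') is unit, so v4 = 0.
All clauses are satisfied.
A satisfying assignment: v0: 1, v1: 0, v2: 0, v3: 0, v4: 0, v5: 1.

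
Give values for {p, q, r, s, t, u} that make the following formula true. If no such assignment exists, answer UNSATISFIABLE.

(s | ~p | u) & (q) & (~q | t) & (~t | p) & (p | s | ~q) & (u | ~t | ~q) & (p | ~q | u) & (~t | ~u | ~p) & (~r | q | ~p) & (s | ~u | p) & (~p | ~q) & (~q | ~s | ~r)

UNSATISFIABLE

The clause (q) is unit, so q = 1.
The clause (t) is unit, so t = 1.
The clause (p) is unit, so p = 1.
But (~p) is also a unit clause — contradiction.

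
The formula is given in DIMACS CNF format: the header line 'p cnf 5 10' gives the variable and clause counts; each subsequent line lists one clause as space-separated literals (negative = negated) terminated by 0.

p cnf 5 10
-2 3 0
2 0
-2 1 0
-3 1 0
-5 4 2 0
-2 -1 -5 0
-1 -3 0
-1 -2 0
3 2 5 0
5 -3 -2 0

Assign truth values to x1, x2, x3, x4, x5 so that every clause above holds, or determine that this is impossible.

UNSATISFIABLE

(x2) alone gives x2 = True.
(x3) alone gives x3 = True.
(x1) alone gives x1 = True.
Now (¬x1) is unsatisfied and unit — conflict.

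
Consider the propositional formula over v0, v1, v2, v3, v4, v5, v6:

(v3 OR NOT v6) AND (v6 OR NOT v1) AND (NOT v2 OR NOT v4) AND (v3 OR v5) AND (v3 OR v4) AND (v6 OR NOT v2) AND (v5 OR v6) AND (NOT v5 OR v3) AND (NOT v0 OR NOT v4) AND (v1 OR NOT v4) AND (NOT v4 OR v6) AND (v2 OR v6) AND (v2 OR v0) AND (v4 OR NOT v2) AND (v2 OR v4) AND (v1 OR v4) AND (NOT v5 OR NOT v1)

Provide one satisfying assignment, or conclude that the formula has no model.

UNSATISFIABLE

Suppose v3 = true.
Suppose v6 = true.
Suppose v2 = false.
(v0) alone gives v0 = true.
(NOT v4) alone gives v4 = false.
But (v4) is also a unit clause — contradiction.
So v2 must be the other value — set v2 = true.
(NOT v4) alone gives v4 = false.
But (v4) is also a unit clause — contradiction.
Both values of v2 lead to a conflict.
So v6 must be the other value — set v6 = false.
(NOT v1) alone gives v1 = false.
(NOT v2) alone gives v2 = false.
But (v2) is also a unit clause — contradiction.
Both values of v6 lead to a conflict.
So v3 must be the other value — set v3 = false.
(NOT v6) alone gives v6 = false.
(NOT v1) alone gives v1 = false.
(v5) alone gives v5 = true.
But (NOT v5) is also a unit clause — contradiction.
Both values of v3 lead to a conflict.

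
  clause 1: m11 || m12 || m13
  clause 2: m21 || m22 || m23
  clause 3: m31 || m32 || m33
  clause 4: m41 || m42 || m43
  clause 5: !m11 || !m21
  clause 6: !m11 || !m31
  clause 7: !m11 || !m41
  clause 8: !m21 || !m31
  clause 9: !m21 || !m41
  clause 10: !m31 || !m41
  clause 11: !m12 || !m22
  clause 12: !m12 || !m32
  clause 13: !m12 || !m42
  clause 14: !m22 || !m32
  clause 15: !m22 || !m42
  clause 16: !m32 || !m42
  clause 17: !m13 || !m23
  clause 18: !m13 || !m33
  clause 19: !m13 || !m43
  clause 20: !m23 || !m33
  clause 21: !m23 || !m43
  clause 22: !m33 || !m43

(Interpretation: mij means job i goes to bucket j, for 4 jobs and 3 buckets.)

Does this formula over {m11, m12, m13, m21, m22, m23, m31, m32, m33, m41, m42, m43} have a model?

No, unsatisfiable

Suppose m11 = false.
Suppose m12 = true.
The clause (!m22) is unit, so m22 = false.
The clause (!m32) is unit, so m32 = false.
The clause (!m42) is unit, so m42 = false.
Suppose m21 = true.
The clause (!m31) is unit, so m31 = false.
The clause (m33) is unit, so m33 = true.
The clause (!m41) is unit, so m41 = false.
The clause (m43) is unit, so m43 = true.
Now (!m43) is unsatisfied and unit — conflict.
Backtrack on m21: now try m21 = false.
The clause (m23) is unit, so m23 = true.
The clause (!m13) is unit, so m13 = false.
The clause (!m33) is unit, so m33 = false.
The clause (m31) is unit, so m31 = true.
The clause (!m41) is unit, so m41 = false.
The clause (m43) is unit, so m43 = true.
Now (!m43) is unsatisfied and unit — conflict.
Both values of m21 lead to a conflict.
Backtrack on m12: now try m12 = false.
The clause (m13) is unit, so m13 = true.
The clause (!m23) is unit, so m23 = false.
The clause (!m33) is unit, so m33 = false.
The clause (!m43) is unit, so m43 = false.
Suppose m21 = true.
The clause (!m31) is unit, so m31 = false.
The clause (m32) is unit, so m32 = true.
The clause (!m41) is unit, so m41 = false.
The clause (m42) is unit, so m42 = true.
Now (!m42) is unsatisfied and unit — conflict.
Backtrack on m21: now try m21 = false.
The clause (m22) is unit, so m22 = true.
The clause (!m32) is unit, so m32 = false.
The clause (m31) is unit, so m31 = true.
The clause (!m41) is unit, so m41 = false.
The clause (m42) is unit, so m42 = true.
Now (!m42) is unsatisfied and unit — conflict.
Both values of m21 lead to a conflict.
Both values of m12 lead to a conflict.
Backtrack on m11: now try m11 = true.
The clause (!m21) is unit, so m21 = false.
The clause (!m31) is unit, so m31 = false.
The clause (!m41) is unit, so m41 = false.
Suppose m22 = true.
The clause (!m12) is unit, so m12 = false.
The clause (!m32) is unit, so m32 = false.
The clause (m33) is unit, so m33 = true.
The clause (!m42) is unit, so m42 = false.
The clause (m43) is unit, so m43 = true.
Now (!m43) is unsatisfied and unit — conflict.
Backtrack on m22: now try m22 = false.
The clause (m23) is unit, so m23 = true.
The clause (!m13) is unit, so m13 = false.
The clause (!m33) is unit, so m33 = false.
The clause (m32) is unit, so m32 = true.
The clause (!m12) is unit, so m12 = false.
The clause (!m42) is unit, so m42 = false.
The clause (m43) is unit, so m43 = true.
Now (!m43) is unsatisfied and unit — conflict.
Both values of m22 lead to a conflict.
Both values of m11 lead to a conflict.
No assignment satisfies every clause.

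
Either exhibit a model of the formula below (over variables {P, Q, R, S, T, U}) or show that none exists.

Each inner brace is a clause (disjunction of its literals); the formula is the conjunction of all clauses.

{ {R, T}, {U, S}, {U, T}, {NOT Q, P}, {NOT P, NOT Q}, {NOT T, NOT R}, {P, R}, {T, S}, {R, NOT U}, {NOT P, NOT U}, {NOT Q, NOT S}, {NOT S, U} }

Branch on R: set R = true.
Unit clause (NOT T) forces T = false.
Unit clause (U) forces U = true.
Unit clause (S) forces S = true.
Unit clause (NOT P) forces P = false.
Unit clause (NOT Q) forces Q = false.
This assignment satisfies each clause.

P: false,  Q: false,  R: true,  S: true,  T: false,  U: true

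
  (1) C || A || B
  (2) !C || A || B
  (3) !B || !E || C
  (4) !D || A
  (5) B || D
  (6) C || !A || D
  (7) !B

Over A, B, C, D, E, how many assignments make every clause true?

4

There are 2^5 = 32 truth assignments over (A, B, C, D, E).
Split on C. With C = true, the clauses containing C are satisfied and !C drops from the rest; 2 of the 2^4 = 16 assignments to the other variables satisfy what remains.
With C = false, by the same count on the reduced clause set, 2 assignments work.
Total: 2 + 2 = 4.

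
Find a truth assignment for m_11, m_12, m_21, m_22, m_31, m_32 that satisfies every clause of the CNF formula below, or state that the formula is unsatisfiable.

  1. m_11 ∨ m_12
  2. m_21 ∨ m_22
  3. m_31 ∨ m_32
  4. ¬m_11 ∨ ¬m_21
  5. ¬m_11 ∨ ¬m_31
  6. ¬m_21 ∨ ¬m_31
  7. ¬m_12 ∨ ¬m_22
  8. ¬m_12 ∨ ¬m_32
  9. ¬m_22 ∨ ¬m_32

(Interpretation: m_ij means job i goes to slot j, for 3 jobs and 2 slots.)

Suppose m_11 = True.
(¬m_21) alone gives m_21 = False.
(m_22) alone gives m_22 = True.
(¬m_31) alone gives m_31 = False.
(m_32) alone gives m_32 = True.
Now (¬m_32) is unsatisfied and unit — conflict.
So m_11 must be the other value — set m_11 = False.
(m_12) alone gives m_12 = True.
(¬m_22) alone gives m_22 = False.
(m_21) alone gives m_21 = True.
(¬m_31) alone gives m_31 = False.
(m_32) alone gives m_32 = True.
Now (¬m_32) is unsatisfied and unit — conflict.
Both values of m_11 lead to a conflict.

UNSATISFIABLE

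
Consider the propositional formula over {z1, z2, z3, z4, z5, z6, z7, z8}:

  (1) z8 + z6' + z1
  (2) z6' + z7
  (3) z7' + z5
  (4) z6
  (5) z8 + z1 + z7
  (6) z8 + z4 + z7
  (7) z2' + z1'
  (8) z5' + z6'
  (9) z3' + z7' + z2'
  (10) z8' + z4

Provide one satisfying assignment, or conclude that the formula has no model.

From the singleton clause (z6), z6 = 1.
From the singleton clause (z7), z7 = 1.
From the singleton clause (z5), z5 = 1.
Now (z5') is unsatisfied and unit — conflict.

UNSATISFIABLE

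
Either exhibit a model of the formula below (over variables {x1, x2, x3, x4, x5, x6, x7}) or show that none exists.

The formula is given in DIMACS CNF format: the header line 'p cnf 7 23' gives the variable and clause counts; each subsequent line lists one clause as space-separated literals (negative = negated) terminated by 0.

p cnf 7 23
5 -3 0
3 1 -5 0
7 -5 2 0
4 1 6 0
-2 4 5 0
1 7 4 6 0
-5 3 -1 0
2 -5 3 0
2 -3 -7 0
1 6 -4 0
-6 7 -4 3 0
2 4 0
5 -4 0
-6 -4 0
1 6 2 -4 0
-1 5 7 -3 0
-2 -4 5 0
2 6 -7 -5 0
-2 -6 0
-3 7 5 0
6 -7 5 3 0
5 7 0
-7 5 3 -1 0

x1=True,  x2=True,  x3=True,  x4=True,  x5=True,  x6=False,  x7=False

Case x5 = True:
Case x3 = True:
Case x7 = False:
The clause (x2) is unit, so x2 = True.
The clause (¬x6) is unit, so x6 = False.
Case x4 = True:
The clause (x1) is unit, so x1 = True.
Every clause now holds.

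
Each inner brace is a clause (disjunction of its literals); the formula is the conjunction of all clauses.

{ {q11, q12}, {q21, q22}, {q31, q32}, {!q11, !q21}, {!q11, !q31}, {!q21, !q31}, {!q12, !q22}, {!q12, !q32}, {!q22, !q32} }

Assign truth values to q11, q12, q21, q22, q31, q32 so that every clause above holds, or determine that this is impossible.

UNSATISFIABLE

Case q11 = true:
From the singleton clause (!q21), q21 = false.
From the singleton clause (q22), q22 = true.
From the singleton clause (!q31), q31 = false.
From the singleton clause (q32), q32 = true.
Now (!q32) is unsatisfied and unit — conflict.
Backtrack on q11: now try q11 = false.
From the singleton clause (q12), q12 = true.
From the singleton clause (!q22), q22 = false.
From the singleton clause (q21), q21 = true.
From the singleton clause (!q31), q31 = false.
From the singleton clause (q32), q32 = true.
Now (!q32) is unsatisfied and unit — conflict.
Either choice for q11 ends in contradiction.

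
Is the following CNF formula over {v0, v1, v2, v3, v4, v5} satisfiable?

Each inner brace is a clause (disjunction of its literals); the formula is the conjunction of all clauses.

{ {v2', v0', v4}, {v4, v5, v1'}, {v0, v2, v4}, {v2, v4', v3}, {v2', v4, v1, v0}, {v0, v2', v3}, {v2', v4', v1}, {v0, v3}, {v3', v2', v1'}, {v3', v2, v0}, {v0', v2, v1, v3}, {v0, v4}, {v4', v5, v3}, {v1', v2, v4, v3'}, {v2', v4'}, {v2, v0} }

Yes, satisfiable

Branch on v0: set v0 = 1.
Branch on v2: set v2 = 0.
Branch on v4: set v4 = 0.
Branch on v5: set v5 = 1.
Branch on v1: set v1 = 1.
The clause (v3') is unit, so v3 = 0.
Every clause now holds.
A satisfying assignment: v0: 1, v1: 1, v2: 0, v3: 0, v4: 0, v5: 1.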